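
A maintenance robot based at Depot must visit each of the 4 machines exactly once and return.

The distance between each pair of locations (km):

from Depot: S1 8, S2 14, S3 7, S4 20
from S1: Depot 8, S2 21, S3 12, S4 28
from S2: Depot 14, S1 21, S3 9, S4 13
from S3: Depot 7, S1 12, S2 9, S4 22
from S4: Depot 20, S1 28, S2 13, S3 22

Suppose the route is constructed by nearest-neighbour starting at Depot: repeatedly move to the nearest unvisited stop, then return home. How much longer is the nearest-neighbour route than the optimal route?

Excess over optimum: 3 km.

Depot: S3=7, S1=8, S2=14, S4=20 ⇒ S3
S3: S2=9, S1=12, S4=22 ⇒ S2
S2: S4=13, S1=21 ⇒ S4
S4: S1=28 ⇒ S1
NN route Depot → S3 → S2 → S4 → S1 → Depot costs 65.
Optimal: Depot → S1 → S3 → S2 → S4 → Depot costs 62 (by enumerating all 12 distinct tours).
Excess = 65 − 62 = 3.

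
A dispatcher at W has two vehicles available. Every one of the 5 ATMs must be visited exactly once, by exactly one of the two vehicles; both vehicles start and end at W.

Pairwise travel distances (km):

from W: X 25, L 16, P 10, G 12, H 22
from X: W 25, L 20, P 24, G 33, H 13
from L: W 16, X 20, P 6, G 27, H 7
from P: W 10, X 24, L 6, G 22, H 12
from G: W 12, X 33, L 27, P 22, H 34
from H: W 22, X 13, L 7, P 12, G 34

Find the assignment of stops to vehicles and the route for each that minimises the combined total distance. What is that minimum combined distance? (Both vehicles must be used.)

Minimum combined distance: 85 km.

There are 2^4 − 1 = 15 ways to divide the 5 stops into two non-empty groups. For each, the best each vehicle can do is its own shortest tour through its group:
  {X} + {L, P, G, H}: 50 + 68 = 118
  {L} + {X, P, G, H}: 32 + 80 = 112
  {X, L} + {P, G, H}: 61 + 68 = 129
  {P} + {X, L, G, H}: 20 + 81 = 101
  {X, P} + {L, G, H}: 59 + 68 = 127
  {L, P} + {X, G, H}: 32 + 80 = 112
  … (15 splits in total)
  {G} + {X, L, P, H}: 24 + 61 = 85  ← best
Best: vehicle 1 W → G → W = 24; vehicle 2 W → X → H → L → P → W = 61; combined 85.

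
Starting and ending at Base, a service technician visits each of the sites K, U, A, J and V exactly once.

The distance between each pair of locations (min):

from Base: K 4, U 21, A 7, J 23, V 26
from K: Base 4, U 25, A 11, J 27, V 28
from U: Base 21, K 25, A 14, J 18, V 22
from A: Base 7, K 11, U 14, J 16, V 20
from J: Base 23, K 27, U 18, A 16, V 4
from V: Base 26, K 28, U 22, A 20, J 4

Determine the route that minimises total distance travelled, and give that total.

75 min — the shortest possible round trip.

With 5 stops there are 5!/2 = 60 distinct round trips (a route and its reverse cost the same).
Base - K - U - A - J - V - Base: 4+25+14+16+4+26 = 89
Base - K - U - A - V - J - Base: 4+25+14+20+4+23 = 90
Base - K - U - J - A - V - Base: 4+25+18+16+20+26 = 109
Base - K - U - J - V - A - Base: 4+25+18+4+20+7 = 78
Base - K - U - V - A - J - Base: 4+25+22+20+16+23 = 110
Base - K - U - V - J - A - Base: 4+25+22+4+16+7 = 78
Base - K - A - U - J - V - Base: 4+11+14+18+4+26 = 77
Base - K - A - U - V - J - Base: 4+11+14+22+4+23 = 78
Base - K - A - J - U - V - Base: 4+11+16+18+22+26 = 97
Base - K - A - J - V - U - Base: 4+11+16+4+22+21 = 78
Base - K - A - V - U - J - Base: 4+11+20+22+18+23 = 98
Base - K - A - V - J - U - Base: 4+11+20+4+18+21 = 78
Base - K - J - U - A - V - Base: 4+27+18+14+20+26 = 109
Base - K - J - U - V - A - Base: 4+27+18+22+20+7 = 98
… (46 more)
Base - K - V - J - U - A - Base: 4+28+4+18+14+7 = 75  ← best
The minimum is 75.
One optimal route: Base → K → V → J → U → A → Base (or its reverse).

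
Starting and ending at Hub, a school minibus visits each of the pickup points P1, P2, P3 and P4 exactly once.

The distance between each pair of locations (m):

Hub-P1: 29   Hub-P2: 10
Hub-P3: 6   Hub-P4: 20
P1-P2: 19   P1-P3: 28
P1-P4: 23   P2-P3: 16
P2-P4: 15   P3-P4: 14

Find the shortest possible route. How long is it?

72 m — the shortest possible round trip.

Hub-P1-P2-P3-P4-Hub: 29+19+16+14+20 = 98
Hub-P1-P2-P4-P3-Hub: 29+19+15+14+6 = 83
Hub-P1-P3-P2-P4-Hub: 29+28+16+15+20 = 108
Hub-P1-P3-P4-P2-Hub: 29+28+14+15+10 = 96
Hub-P1-P4-P2-P3-Hub: 29+23+15+16+6 = 89
Hub-P1-P4-P3-P2-Hub: 29+23+14+16+10 = 92
Hub-P2-P1-P3-P4-Hub: 10+19+28+14+20 = 91
Hub-P2-P1-P4-P3-Hub: 10+19+23+14+6 = 72
Hub-P2-P3-P1-P4-Hub: 10+16+28+23+20 = 97
Hub-P2-P4-P1-P3-Hub: 10+15+23+28+6 = 82
Hub-P3-P1-P2-P4-Hub: 6+28+19+15+20 = 88
Hub-P3-P2-P1-P4-Hub: 6+16+19+23+20 = 84
The minimum is 72.
One optimal route: Hub → P2 → P1 → P4 → P3 → Hub (or its reverse).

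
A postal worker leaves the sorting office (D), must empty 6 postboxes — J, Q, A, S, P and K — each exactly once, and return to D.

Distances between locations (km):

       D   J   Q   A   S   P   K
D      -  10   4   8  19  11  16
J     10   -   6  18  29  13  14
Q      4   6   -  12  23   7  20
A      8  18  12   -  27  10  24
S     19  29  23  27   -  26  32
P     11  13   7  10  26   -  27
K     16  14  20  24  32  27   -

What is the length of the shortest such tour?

Shortest round trip = 96 km.

There are 360 distinct closed tours to check (reversals are equivalent).
D-J-Q-A-S-P-K-D: 10+6+12+27+26+27+16 = 124
D-J-Q-A-S-K-P-D: 10+6+12+27+32+27+11 = 125
D-J-Q-A-P-S-K-D: 10+6+12+10+26+32+16 = 112
D-J-Q-A-P-K-S-D: 10+6+12+10+27+32+19 = 116
D-J-Q-A-K-S-P-D: 10+6+12+24+32+26+11 = 121
D-J-Q-A-K-P-S-D: 10+6+12+24+27+26+19 = 124
D-J-Q-S-A-P-K-D: 10+6+23+27+10+27+16 = 119
D-J-Q-S-A-K-P-D: 10+6+23+27+24+27+11 = 128
… (352 more)
D-A-P-Q-J-K-S-D: 8+10+7+6+14+32+19 = 96  ← best
The minimum is 96.
One optimal route: D → A → P → Q → J → K → S → D (or its reverse).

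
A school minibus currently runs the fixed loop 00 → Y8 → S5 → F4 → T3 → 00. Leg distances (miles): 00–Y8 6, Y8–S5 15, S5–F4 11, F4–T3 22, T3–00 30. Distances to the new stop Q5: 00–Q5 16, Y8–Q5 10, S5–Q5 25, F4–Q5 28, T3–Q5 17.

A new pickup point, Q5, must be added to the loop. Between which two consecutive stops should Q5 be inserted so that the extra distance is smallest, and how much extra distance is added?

Insertion cost between consecutive stops i–j is d(i,Q5) + d(Q5,j) − d(i,j):
  between 00 and Y8: 16 + 10 − 6 = 20
  between Y8 and S5: 10 + 25 − 15 = 20
  between S5 and F4: 25 + 28 − 11 = 42
  between F4 and T3: 28 + 17 − 22 = 23
  between T3 and 00: 17 + 16 − 30 = 3
Cheapest insertion is between T3 and 00, adding 3.
New total = 84 + 3 = 87.

Minimum extra distance: 3 miles, inserting Q5 between T3 and 00.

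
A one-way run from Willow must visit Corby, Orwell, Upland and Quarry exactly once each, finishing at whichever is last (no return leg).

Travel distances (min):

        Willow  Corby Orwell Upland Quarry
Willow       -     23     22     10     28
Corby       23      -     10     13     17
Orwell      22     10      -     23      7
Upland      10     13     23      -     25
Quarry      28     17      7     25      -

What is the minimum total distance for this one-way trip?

There are 4! = 24 possible orderings.
Willow → Corby → Orwell → Upland → Quarry: 23+10+23+25 = 81
Willow → Corby → Orwell → Quarry → Upland: 23+10+7+25 = 65
Willow → Corby → Upland → Orwell → Quarry: 23+13+23+7 = 66
Willow → Corby → Upland → Quarry → Orwell: 23+13+25+7 = 68
Willow → Corby → Quarry → Orwell → Upland: 23+17+7+23 = 70
Willow → Corby → Quarry → Upland → Orwell: 23+17+25+23 = 88
Willow → Orwell → Corby → Upland → Quarry: 22+10+13+25 = 70
Willow → Orwell → Corby → Quarry → Upland: 22+10+17+25 = 74
Willow → Orwell → Upland → Corby → Quarry: 22+23+13+17 = 75
Willow → Orwell → Upland → Quarry → Corby: 22+23+25+17 = 87
Willow → Orwell → Quarry → Corby → Upland: 22+7+17+13 = 59
Willow → Orwell → Quarry → Upland → Corby: 22+7+25+13 = 67
Willow → Upland → Corby → Orwell → Quarry: 10+13+10+7 = 40
Willow → Upland → Corby → Quarry → Orwell: 10+13+17+7 = 47
… (10 more)
The minimum is 40.
One shortest path: Willow → Upland → Corby → Orwell → Quarry.

40 min — the minimum one-way total.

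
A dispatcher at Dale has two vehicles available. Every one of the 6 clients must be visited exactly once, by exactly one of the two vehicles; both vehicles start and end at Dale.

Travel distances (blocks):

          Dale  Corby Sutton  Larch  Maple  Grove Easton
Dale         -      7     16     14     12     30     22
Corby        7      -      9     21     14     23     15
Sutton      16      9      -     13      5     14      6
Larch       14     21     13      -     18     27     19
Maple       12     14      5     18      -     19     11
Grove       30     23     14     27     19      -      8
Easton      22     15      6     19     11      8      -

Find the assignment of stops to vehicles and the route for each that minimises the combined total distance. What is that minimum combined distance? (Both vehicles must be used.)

There are 2^5 − 1 = 31 ways to divide the 6 stops into two non-empty groups. For each, the best each vehicle can do is its own shortest tour through its group:
  {Corby} + {Sutton, Larch, Maple, Grove, Easton}: 14 + 72 = 86
  {Sutton} + {Corby, Larch, Maple, Grove, Easton}: 32 + 81 = 113
  {Corby, Sutton} + {Larch, Maple, Grove, Easton}: 32 + 72 = 104
  {Larch} + {Corby, Sutton, Maple, Grove, Easton}: 28 + 61 = 89
  {Corby, Larch} + {Sutton, Maple, Grove, Easton}: 42 + 61 = 103
  {Sutton, Larch} + {Corby, Maple, Grove, Easton}: 43 + 61 = 104
  … (31 splits in total)
Best: vehicle 1 Dale → Corby → Dale = 14; vehicle 2 Dale → Larch → Sutton → Grove → Easton → Maple → Dale = 72; combined 86.

86 blocks — the smallest possible combined total.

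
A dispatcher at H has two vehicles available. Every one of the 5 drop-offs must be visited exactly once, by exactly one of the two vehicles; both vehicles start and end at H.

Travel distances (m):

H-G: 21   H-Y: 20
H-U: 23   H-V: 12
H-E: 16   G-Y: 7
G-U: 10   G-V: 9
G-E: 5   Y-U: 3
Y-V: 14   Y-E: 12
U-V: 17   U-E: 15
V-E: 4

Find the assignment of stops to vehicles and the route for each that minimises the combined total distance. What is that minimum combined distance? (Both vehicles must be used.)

Minimum combined distance: 78 m.

Try each way of splitting the stops between the two vehicles (each non-empty) and, for each split, find the best tour for each vehicle:
  {G} + {Y, U, V, E}: 42 + 54 = 96
  {Y} + {G, U, V, E}: 40 + 54 = 94
  {G, Y} + {U, V, E}: 48 + 54 = 102
  {U} + {G, Y, V, E}: 46 + 48 = 94
  {G, U} + {Y, V, E}: 54 + 48 = 102
  {Y, U} + {G, V, E}: 46 + 42 = 88
  … (15 splits in total)
  {V} + {G, Y, U, E}: 24 + 54 = 78  ← best
Best: vehicle 1 H → V → H = 24; vehicle 2 H → Y → U → G → E → H = 54; combined 78.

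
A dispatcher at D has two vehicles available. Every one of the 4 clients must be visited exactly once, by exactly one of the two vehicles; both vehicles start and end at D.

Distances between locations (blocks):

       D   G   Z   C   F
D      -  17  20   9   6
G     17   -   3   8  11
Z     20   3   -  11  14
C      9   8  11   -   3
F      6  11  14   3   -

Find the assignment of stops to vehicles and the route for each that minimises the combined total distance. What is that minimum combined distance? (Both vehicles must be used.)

Minimum combined distance: 52 blocks.

Check every non-empty split of the stops between the two vehicles; for each half take its own optimal tour:
  {G} + {Z, C, F}: 34 + 40 = 74
  {Z} + {G, C, F}: 40 + 34 = 74
  {G, Z} + {C, F}: 40 + 18 = 58
  {C} + {G, Z, F}: 18 + 40 = 58
  {G, C} + {Z, F}: 34 + 40 = 74
  {Z, C} + {G, F}: 40 + 34 = 74
  … (7 splits in total)
  {G, Z, C} + {F}: 40 + 12 = 52  ← best
Best: vehicle 1 D → G → Z → C → D = 40; vehicle 2 D → F → D = 12; combined 52.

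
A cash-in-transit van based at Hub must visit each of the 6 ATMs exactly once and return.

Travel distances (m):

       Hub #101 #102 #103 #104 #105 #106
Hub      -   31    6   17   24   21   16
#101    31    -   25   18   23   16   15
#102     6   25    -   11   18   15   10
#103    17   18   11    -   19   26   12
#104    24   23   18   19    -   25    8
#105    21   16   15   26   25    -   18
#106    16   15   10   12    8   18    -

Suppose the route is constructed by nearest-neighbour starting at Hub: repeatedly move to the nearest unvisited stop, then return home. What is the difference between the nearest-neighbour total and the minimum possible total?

The nearest-neighbour route is 2 m longer than optimal.

From Hub: #102=6, #106=16, #103=17, #105=21, #104=24, #101=31 → choose #102 (6).
From #102: #106=10, #103=11, #105=15, #104=18, #101=25 → choose #106 (10).
From #106: #104=8, #103=12, #101=15, #105=18 → choose #104 (8).
From #104: #103=19, #101=23, #105=25 → choose #103 (19).
From #103: #101=18, #105=26 → choose #101 (18).
From #101: #105=16 → choose #105 (16).
NN route Hub → #102 → #106 → #104 → #103 → #101 → #105 → Hub costs 98.
Optimal: Hub → #102 → #103 → #104 → #106 → #101 → #105 → Hub costs 96 (by enumerating all 360 distinct tours).
Excess = 98 − 96 = 2.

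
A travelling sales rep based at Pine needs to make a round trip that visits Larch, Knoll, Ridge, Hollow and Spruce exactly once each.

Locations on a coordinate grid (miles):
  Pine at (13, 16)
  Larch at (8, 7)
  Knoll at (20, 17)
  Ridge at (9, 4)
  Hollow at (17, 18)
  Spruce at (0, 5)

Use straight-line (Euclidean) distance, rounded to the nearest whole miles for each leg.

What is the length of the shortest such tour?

Pine - Larch - Knoll - Ridge - Hollow - Spruce - Pine: 10+16+17+16+21+17 = 97
Pine - Larch - Knoll - Ridge - Spruce - Hollow - Pine: 10+16+17+9+21+4 = 77
Pine - Larch - Knoll - Hollow - Ridge - Spruce - Pine: 10+16+3+16+9+17 = 71
Pine - Larch - Knoll - Hollow - Spruce - Ridge - Pine: 10+16+3+21+9+13 = 72
Pine - Larch - Knoll - Spruce - Ridge - Hollow - Pine: 10+16+23+9+16+4 = 78
Pine - Larch - Knoll - Spruce - Hollow - Ridge - Pine: 10+16+23+21+16+13 = 99
Pine - Larch - Ridge - Knoll - Hollow - Spruce - Pine: 10+3+17+3+21+17 = 71
Pine - Larch - Ridge - Knoll - Spruce - Hollow - Pine: 10+3+17+23+21+4 = 78
Pine - Larch - Ridge - Hollow - Knoll - Spruce - Pine: 10+3+16+3+23+17 = 72
Pine - Larch - Ridge - Hollow - Spruce - Knoll - Pine: 10+3+16+21+23+7 = 80
Pine - Larch - Ridge - Spruce - Knoll - Hollow - Pine: 10+3+9+23+3+4 = 52
Pine - Larch - Ridge - Spruce - Hollow - Knoll - Pine: 10+3+9+21+3+7 = 53
Pine - Larch - Hollow - Knoll - Ridge - Spruce - Pine: 10+14+3+17+9+17 = 70
Pine - Larch - Hollow - Knoll - Spruce - Ridge - Pine: 10+14+3+23+9+13 = 72
… (46 more)
Pine - Larch - Spruce - Ridge - Knoll - Hollow - Pine: 10+8+9+17+3+4 = 51  ← best
The minimum is 51.
One optimal route: Pine → Larch → Spruce → Ridge → Knoll → Hollow → Pine (or its reverse).

51 miles — the shortest possible round trip.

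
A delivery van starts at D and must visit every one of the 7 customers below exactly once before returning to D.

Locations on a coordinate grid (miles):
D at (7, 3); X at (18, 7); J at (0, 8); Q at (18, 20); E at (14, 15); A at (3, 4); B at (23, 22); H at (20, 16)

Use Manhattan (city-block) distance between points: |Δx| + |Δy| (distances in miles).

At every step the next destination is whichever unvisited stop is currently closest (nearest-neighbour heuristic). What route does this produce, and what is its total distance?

At D the remaining stops are A 5, J 12, X 15, E 19, H 26, Q 28, B 35; go to A.
At A the remaining stops are J 7, X 18, E 22, H 29, Q 31, B 38; go to J.
At J the remaining stops are X 19, E 21, H 28, Q 30, B 37; go to X.
At X the remaining stops are H 11, E 12, Q 13, B 20; go to H.
At H the remaining stops are Q 6, E 7, B 9; go to Q.
At Q the remaining stops are B 7, E 9; go to B.
At B the remaining stops are E 16; go to E.
Return E→D: 19.
Total = 5 + 7 + 19 + 11 + 6 + 7 + 16 + 19 = 90.

Total distance 90 miles via the nearest-neighbour route D → A → J → X → H → Q → B → E → D.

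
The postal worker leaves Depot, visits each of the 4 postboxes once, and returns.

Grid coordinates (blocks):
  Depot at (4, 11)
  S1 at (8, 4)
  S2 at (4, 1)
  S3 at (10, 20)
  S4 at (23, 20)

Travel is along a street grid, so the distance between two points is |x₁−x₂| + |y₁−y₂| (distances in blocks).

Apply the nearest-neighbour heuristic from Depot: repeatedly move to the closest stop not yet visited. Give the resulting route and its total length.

Total distance 76 blocks via the nearest-neighbour route Depot → S2 → S1 → S3 → S4 → Depot.

From Depot: distances to unvisited — S2=10, S1=11, S3=15, S4=28. Nearest is S2 (10).
From S2: distances to unvisited — S1=7, S3=25, S4=38. Nearest is S1 (7).
From S1: distances to unvisited — S3=18, S4=31. Nearest is S3 (18).
From S3: distances to unvisited — S4=13. Nearest is S4 (13).
Return S4→Depot: 28.
Total = 10 + 7 + 18 + 13 + 28 = 76.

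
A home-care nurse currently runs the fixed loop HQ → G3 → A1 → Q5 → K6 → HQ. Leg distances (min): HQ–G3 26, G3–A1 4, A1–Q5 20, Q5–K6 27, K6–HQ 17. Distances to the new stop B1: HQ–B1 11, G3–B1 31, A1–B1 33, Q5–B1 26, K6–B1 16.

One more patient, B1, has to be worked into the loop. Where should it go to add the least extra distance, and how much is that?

Insertion cost between consecutive stops i–j is d(i,B1) + d(B1,j) − d(i,j):
  between HQ and G3: 11 + 31 − 26 = 16
  between G3 and A1: 31 + 33 − 4 = 60
  between A1 and Q5: 33 + 26 − 20 = 39
  between Q5 and K6: 26 + 16 − 27 = 15
  between K6 and HQ: 16 + 11 − 17 = 10
Cheapest insertion is between K6 and HQ, adding 10.
New total = 94 + 10 = 104.

Minimum extra distance: 10 min, inserting B1 between K6 and HQ.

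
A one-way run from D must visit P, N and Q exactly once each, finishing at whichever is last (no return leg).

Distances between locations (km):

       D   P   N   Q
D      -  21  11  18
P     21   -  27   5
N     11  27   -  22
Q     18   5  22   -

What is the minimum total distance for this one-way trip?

There are 3! = 6 possible orderings.
D - P - N - Q: 21+27+22 = 70
D - P - Q - N: 21+5+22 = 48
D - N - P - Q: 11+27+5 = 43
D - N - Q - P: 11+22+5 = 38
D - Q - P - N: 18+5+27 = 50
D - Q - N - P: 18+22+27 = 67
The minimum is 38.
One shortest path: D → N → Q → P.

Minimum one-way distance = 38 km.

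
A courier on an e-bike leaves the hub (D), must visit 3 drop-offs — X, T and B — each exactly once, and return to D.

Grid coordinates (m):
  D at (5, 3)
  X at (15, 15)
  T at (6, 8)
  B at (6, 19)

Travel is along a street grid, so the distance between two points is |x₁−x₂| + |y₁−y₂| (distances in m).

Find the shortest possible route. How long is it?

52 m — the shortest possible round trip.

With 3 stops there are 3!/2 = 3 distinct round trips (a route and its reverse cost the same).
D-X-T-B-D: 22+16+11+17 = 66
D-X-B-T-D: 22+13+11+6 = 52
D-T-X-B-D: 6+16+13+17 = 52
The minimum is 52.
One optimal route: D → X → B → T → D (or its reverse).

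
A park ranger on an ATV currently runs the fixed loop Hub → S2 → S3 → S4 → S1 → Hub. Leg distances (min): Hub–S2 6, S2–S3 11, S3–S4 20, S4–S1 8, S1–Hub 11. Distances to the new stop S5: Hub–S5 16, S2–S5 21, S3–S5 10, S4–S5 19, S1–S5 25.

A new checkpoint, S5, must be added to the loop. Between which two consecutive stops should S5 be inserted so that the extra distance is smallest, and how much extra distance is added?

Insertion cost between consecutive stops i–j is d(i,S5) + d(S5,j) − d(i,j):
  between Hub and S2: 16 + 21 − 6 = 31
  between S2 and S3: 21 + 10 − 11 = 20
  between S3 and S4: 10 + 19 − 20 = 9
  between S4 and S1: 19 + 25 − 8 = 36
  between S1 and Hub: 25 + 16 − 11 = 30
Cheapest insertion is between S3 and S4, adding 9.
New total = 56 + 9 = 65.

Adding 9 min by placing S5 on the S3–S4 leg.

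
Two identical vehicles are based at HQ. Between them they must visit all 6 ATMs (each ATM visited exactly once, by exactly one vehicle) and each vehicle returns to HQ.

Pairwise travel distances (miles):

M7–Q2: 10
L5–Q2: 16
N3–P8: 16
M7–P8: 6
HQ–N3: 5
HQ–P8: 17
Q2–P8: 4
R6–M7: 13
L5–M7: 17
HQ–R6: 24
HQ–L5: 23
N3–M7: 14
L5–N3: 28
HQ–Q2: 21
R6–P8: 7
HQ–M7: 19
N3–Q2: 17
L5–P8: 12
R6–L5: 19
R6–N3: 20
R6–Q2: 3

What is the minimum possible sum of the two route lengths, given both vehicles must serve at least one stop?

There are 2^5 − 1 = 31 ways to divide the 6 stops into two non-empty groups. For each, the best each vehicle can do is its own shortest tour through its group:
  {R6} + {L5, N3, M7, Q2, P8}: 48 + 68 = 116
  {L5} + {R6, N3, M7, Q2, P8}: 46 + 56 = 102
  {R6, L5} + {N3, M7, Q2, P8}: 66 + 50 = 116
  {N3} + {R6, L5, M7, Q2, P8}: 10 + 74 = 84
  {R6, N3} + {L5, M7, Q2, P8}: 49 + 68 = 117
  {L5, N3} + {R6, M7, Q2, P8}: 56 + 56 = 112
  … (31 splits in total)
Best: vehicle 1 HQ → N3 → HQ = 10; vehicle 2 HQ → L5 → R6 → Q2 → P8 → M7 → HQ = 74; combined 84.

Minimum combined distance: 84 miles.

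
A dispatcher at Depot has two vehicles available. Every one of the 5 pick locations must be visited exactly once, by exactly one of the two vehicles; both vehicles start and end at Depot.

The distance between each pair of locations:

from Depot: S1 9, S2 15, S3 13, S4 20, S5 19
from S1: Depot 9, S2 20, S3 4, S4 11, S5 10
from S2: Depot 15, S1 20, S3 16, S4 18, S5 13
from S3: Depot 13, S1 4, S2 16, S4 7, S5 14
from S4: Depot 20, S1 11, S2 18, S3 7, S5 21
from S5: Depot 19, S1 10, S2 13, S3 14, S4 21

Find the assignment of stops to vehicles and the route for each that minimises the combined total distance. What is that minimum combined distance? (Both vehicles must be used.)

There are 2^4 − 1 = 15 ways to divide the 5 stops into two non-empty groups. For each, the best each vehicle can do is its own shortest tour through its group:
  {S1} + {S2, S3, S4, S5}: 18 + 69 = 87
  {S2} + {S1, S3, S4, S5}: 30 + 60 = 90
  {S1, S2} + {S3, S4, S5}: 44 + 60 = 104
  {S3} + {S1, S2, S4, S5}: 26 + 69 = 95
  {S1, S3} + {S2, S4, S5}: 26 + 69 = 95
  {S2, S3} + {S1, S4, S5}: 44 + 60 = 104
  … (15 splits in total)
Best: vehicle 1 Depot → S1 → Depot = 18; vehicle 2 Depot → S2 → S5 → S3 → S4 → Depot = 69; combined 87.

87 — the smallest possible combined total.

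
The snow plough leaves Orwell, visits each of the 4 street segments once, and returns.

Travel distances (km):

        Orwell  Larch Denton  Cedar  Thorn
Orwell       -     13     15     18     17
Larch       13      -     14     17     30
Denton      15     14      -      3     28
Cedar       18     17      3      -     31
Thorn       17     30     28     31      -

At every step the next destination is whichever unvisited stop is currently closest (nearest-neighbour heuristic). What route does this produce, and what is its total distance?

Total distance 78 km via the nearest-neighbour route Orwell → Larch → Denton → Cedar → Thorn → Orwell.

Orwell → [Larch:13 / Denton:15 / Thorn:17 / Cedar:18] → Larch (13)
Larch → [Denton:14 / Cedar:17 / Thorn:30] → Denton (14)
Denton → [Cedar:3 / Thorn:28] → Cedar (3)
Cedar → [Thorn:31] → Thorn (31)
Return Thorn→Orwell: 17.
Total = 13 + 14 + 3 + 31 + 17 = 78.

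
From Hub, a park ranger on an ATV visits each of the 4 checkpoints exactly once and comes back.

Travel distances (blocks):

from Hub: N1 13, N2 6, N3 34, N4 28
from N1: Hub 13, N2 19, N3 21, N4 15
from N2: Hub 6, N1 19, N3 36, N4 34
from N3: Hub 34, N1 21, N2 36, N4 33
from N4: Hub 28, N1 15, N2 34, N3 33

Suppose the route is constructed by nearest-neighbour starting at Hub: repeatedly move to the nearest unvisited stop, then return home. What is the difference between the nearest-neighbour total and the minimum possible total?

Excess over optimum: 4 blocks.

Hub: N2=6, N1=13, N4=28, N3=34 ⇒ N2
N2: N1=19, N4=34, N3=36 ⇒ N1
N1: N4=15, N3=21 ⇒ N4
N4: N3=33 ⇒ N3
NN route Hub → N2 → N1 → N4 → N3 → Hub costs 107.
Optimal: Hub → N1 → N4 → N3 → N2 → Hub costs 103 (by enumerating all 12 distinct tours).
Excess = 107 − 103 = 4.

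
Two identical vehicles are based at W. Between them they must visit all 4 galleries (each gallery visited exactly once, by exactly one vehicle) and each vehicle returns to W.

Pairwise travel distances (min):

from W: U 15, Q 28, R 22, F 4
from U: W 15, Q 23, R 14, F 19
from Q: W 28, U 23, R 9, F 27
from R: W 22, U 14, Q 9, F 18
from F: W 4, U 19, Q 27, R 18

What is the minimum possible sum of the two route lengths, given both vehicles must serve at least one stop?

There are 2^3 − 1 = 7 ways to divide the 4 stops into two non-empty groups. For each, the best each vehicle can do is its own shortest tour through its group:
  {U} + {Q, R, F}: 30 + 59 = 89
  {Q} + {U, R, F}: 56 + 51 = 107
  {U, Q} + {R, F}: 66 + 44 = 110
  {R} + {U, Q, F}: 44 + 69 = 113
  {U, R} + {Q, F}: 51 + 59 = 110
  {Q, R} + {U, F}: 59 + 38 = 97
  … (7 splits in total)
  {U, Q, R} + {F}: 66 + 8 = 74  ← best
Best: vehicle 1 W → U → R → Q → W = 66; vehicle 2 W → F → W = 8; combined 74.

Minimum combined distance: 74 min.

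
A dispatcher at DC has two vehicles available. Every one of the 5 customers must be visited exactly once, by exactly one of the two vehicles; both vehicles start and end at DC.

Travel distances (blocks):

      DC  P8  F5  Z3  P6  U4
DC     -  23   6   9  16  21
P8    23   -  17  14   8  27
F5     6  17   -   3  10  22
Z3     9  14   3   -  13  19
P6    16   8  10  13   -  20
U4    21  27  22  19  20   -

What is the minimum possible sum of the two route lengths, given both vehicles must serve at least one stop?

There are 2^4 − 1 = 15 ways to divide the 5 stops into two non-empty groups. For each, the best each vehicle can do is its own shortest tour through its group:
  {P8} + {F5, Z3, P6, U4}: 46 + 63 = 109
  {F5} + {P8, Z3, P6, U4}: 12 + 72 = 84
  {P8, F5} + {Z3, P6, U4}: 46 + 63 = 109
  {Z3} + {P8, F5, P6, U4}: 18 + 72 = 90
  {P8, Z3} + {F5, P6, U4}: 46 + 57 = 103
  {F5, Z3} + {P8, P6, U4}: 18 + 72 = 90
  … (15 splits in total)
Best: vehicle 1 DC → F5 → DC = 12; vehicle 2 DC → Z3 → P8 → P6 → U4 → DC = 72; combined 84.

84 blocks — the smallest possible combined total.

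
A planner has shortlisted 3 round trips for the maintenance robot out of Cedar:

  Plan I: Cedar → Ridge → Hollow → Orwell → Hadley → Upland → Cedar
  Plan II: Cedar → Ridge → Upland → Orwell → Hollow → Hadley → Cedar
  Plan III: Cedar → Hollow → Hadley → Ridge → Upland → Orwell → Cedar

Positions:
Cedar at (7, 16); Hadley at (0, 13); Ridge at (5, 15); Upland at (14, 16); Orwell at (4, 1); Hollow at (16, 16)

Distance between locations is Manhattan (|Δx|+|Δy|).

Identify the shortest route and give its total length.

Shortest is Plan I, total 82.

Plan I: 3 + 12 + 27 + 16 + 17 + 7 = 82
Plan II: 3 + 10 + 25 + 27 + 19 + 10 = 94
Plan III: 9 + 19 + 7 + 10 + 25 + 18 = 88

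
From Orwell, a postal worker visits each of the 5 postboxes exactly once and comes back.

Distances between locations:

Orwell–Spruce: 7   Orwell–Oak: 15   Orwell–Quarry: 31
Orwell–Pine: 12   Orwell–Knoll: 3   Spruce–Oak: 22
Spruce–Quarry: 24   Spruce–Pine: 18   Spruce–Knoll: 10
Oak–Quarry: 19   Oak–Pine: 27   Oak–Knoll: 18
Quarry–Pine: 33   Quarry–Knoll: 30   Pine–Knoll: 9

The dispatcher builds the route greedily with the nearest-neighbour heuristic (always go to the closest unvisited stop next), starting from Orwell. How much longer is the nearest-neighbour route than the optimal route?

The nearest-neighbour route is 14 longer than optimal.

From Orwell: Knoll=3, Spruce=7, Pine=12, Oak=15, Quarry=31 → choose Knoll (3).
From Knoll: Pine=9, Spruce=10, Oak=18, Quarry=30 → choose Pine (9).
From Pine: Spruce=18, Oak=27, Quarry=33 → choose Spruce (18).
From Spruce: Oak=22, Quarry=24 → choose Oak (22).
From Oak: Quarry=19 → choose Quarry (19).
NN route Orwell → Knoll → Pine → Spruce → Oak → Quarry → Orwell costs 102.
Optimal: Orwell → Oak → Quarry → Spruce → Pine → Knoll → Orwell costs 88 (by enumerating all 60 distinct tours).
Excess = 102 − 88 = 14.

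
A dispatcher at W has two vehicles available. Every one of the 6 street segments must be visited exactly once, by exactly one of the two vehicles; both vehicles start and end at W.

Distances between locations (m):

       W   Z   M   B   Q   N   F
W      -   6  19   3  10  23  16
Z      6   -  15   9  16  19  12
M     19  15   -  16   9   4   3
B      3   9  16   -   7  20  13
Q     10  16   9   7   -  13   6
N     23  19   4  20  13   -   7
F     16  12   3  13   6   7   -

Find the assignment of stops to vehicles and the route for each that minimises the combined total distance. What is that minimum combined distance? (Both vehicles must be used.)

Minimum combined distance: 54 m.

Try each way of splitting the stops between the two vehicles (each non-empty) and, for each split, find the best tour for each vehicle:
  {Z} + {M, B, Q, N, F}: 12 + 46 = 58
  {M} + {Z, B, Q, N, F}: 38 + 48 = 86
  {Z, M} + {B, Q, N, F}: 40 + 46 = 86
  {B} + {Z, M, Q, N, F}: 6 + 48 = 54
  {Z, B} + {M, Q, N, F}: 18 + 46 = 64
  {M, B} + {Z, Q, N, F}: 38 + 48 = 86
  … (31 splits in total)
Best: vehicle 1 W → B → W = 6; vehicle 2 W → Z → M → N → F → Q → W = 48; combined 54.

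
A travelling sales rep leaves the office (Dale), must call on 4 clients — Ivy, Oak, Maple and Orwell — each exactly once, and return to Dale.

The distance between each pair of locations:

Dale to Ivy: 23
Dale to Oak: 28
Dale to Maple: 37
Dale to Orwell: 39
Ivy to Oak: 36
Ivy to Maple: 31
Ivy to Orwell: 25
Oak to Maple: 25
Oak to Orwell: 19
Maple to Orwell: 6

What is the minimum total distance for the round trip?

107 — the shortest possible round trip.

With 4 stops there are 4!/2 = 12 distinct round trips (a route and its reverse cost the same).
Dale → Ivy → Oak → Maple → Orwell → Dale: 23+36+25+6+39 = 129
Dale → Ivy → Oak → Orwell → Maple → Dale: 23+36+19+6+37 = 121
Dale → Ivy → Maple → Oak → Orwell → Dale: 23+31+25+19+39 = 137
Dale → Ivy → Maple → Orwell → Oak → Dale: 23+31+6+19+28 = 107
Dale → Ivy → Orwell → Oak → Maple → Dale: 23+25+19+25+37 = 129
Dale → Ivy → Orwell → Maple → Oak → Dale: 23+25+6+25+28 = 107
Dale → Oak → Ivy → Maple → Orwell → Dale: 28+36+31+6+39 = 140
Dale → Oak → Ivy → Orwell → Maple → Dale: 28+36+25+6+37 = 132
Dale → Oak → Maple → Ivy → Orwell → Dale: 28+25+31+25+39 = 148
Dale → Oak → Orwell → Ivy → Maple → Dale: 28+19+25+31+37 = 140
Dale → Maple → Ivy → Oak → Orwell → Dale: 37+31+36+19+39 = 162
Dale → Maple → Oak → Ivy → Orwell → Dale: 37+25+36+25+39 = 162
The minimum is 107.
One optimal route: Dale → Ivy → Maple → Orwell → Oak → Dale (or its reverse).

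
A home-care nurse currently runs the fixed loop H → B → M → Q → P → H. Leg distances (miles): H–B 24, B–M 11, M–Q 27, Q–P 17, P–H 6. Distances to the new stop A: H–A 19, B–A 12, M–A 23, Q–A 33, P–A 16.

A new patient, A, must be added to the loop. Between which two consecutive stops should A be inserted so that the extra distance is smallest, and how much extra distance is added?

Adding 7 miles by placing A on the H–B leg.

Insertion cost between consecutive stops i–j is d(i,A) + d(A,j) − d(i,j):
  between H and B: 19 + 12 − 24 = 7
  between B and M: 12 + 23 − 11 = 24
  between M and Q: 23 + 33 − 27 = 29
  between Q and P: 33 + 16 − 17 = 32
  between P and H: 16 + 19 − 6 = 29
Cheapest insertion is between H and B, adding 7.
New total = 85 + 7 = 92.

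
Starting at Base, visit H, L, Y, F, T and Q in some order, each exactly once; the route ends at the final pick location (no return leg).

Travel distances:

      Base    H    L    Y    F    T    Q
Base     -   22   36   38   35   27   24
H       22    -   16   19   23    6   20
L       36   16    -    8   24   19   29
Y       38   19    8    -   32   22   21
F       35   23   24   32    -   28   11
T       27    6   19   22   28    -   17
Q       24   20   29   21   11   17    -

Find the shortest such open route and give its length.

There are 6! = 720 possible orderings.
Base → H → L → Y → F → T → Q: 22+16+8+32+28+17 = 123
Base → H → L → Y → F → Q → T: 22+16+8+32+11+17 = 106
Base → H → L → Y → T → F → Q: 22+16+8+22+28+11 = 107
Base → H → L → Y → T → Q → F: 22+16+8+22+17+11 = 96
Base → H → L → Y → Q → F → T: 22+16+8+21+11+28 = 106
Base → H → L → Y → Q → T → F: 22+16+8+21+17+28 = 112
Base → H → L → F → Y → T → Q: 22+16+24+32+22+17 = 133
Base → H → L → F → Y → Q → T: 22+16+24+32+21+17 = 132
… (712 more)
Base → H → T → L → Y → Q → F: 22+6+19+8+21+11 = 87  ← best
The minimum is 87.
One shortest path: Base → H → T → L → Y → Q → F.

87 — the minimum one-way total.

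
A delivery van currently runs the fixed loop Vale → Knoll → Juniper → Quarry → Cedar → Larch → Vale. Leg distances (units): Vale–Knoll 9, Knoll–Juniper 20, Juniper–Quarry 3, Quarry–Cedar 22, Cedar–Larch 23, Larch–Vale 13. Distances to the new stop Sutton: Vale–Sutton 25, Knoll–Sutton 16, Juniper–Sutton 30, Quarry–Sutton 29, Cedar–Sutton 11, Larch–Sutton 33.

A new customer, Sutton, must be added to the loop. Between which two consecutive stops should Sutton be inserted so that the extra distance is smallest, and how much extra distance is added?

+18 — insert Sutton between Quarry and Cedar.

Insertion cost between consecutive stops i–j is d(i,Sutton) + d(Sutton,j) − d(i,j):
  between Vale and Knoll: 25 + 16 − 9 = 32
  between Knoll and Juniper: 16 + 30 − 20 = 26
  between Juniper and Quarry: 30 + 29 − 3 = 56
  between Quarry and Cedar: 29 + 11 − 22 = 18
  between Cedar and Larch: 11 + 33 − 23 = 21
  between Larch and Vale: 33 + 25 − 13 = 45
Cheapest insertion is between Quarry and Cedar, adding 18.
New total = 90 + 18 = 108.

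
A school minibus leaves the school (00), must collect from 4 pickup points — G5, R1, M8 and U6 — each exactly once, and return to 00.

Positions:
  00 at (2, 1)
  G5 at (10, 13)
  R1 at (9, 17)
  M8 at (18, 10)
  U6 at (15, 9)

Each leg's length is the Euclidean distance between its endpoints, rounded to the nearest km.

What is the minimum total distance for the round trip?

47 km — the shortest possible round trip.

There are 12 distinct closed tours to check (reversals are equivalent).
00 - G5 - R1 - M8 - U6 - 00: 14+4+11+3+15 = 47
00 - G5 - R1 - U6 - M8 - 00: 14+4+10+3+18 = 49
00 - G5 - M8 - R1 - U6 - 00: 14+9+11+10+15 = 59
00 - G5 - M8 - U6 - R1 - 00: 14+9+3+10+17 = 53
00 - G5 - U6 - R1 - M8 - 00: 14+6+10+11+18 = 59
00 - G5 - U6 - M8 - R1 - 00: 14+6+3+11+17 = 51
00 - R1 - G5 - M8 - U6 - 00: 17+4+9+3+15 = 48
00 - R1 - G5 - U6 - M8 - 00: 17+4+6+3+18 = 48
00 - R1 - M8 - G5 - U6 - 00: 17+11+9+6+15 = 58
00 - R1 - U6 - G5 - M8 - 00: 17+10+6+9+18 = 60
00 - M8 - G5 - R1 - U6 - 00: 18+9+4+10+15 = 56
00 - M8 - R1 - G5 - U6 - 00: 18+11+4+6+15 = 54
The minimum is 47.
One optimal route: 00 → G5 → R1 → M8 → U6 → 00 (or its reverse).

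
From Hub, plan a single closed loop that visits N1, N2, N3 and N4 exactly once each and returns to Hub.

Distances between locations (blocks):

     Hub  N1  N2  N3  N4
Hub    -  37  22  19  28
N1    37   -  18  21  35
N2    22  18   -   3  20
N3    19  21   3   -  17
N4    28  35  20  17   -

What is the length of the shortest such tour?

Minimum total distance: 103 blocks.

There are 12 distinct closed tours to check (reversals are equivalent).
Hub→N1→N2→N3→N4→Hub: 37+18+3+17+28 = 103
Hub→N1→N2→N4→N3→Hub: 37+18+20+17+19 = 111
Hub→N1→N3→N2→N4→Hub: 37+21+3+20+28 = 109
Hub→N1→N3→N4→N2→Hub: 37+21+17+20+22 = 117
Hub→N1→N4→N2→N3→Hub: 37+35+20+3+19 = 114
Hub→N1→N4→N3→N2→Hub: 37+35+17+3+22 = 114
Hub→N2→N1→N3→N4→Hub: 22+18+21+17+28 = 106
Hub→N2→N1→N4→N3→Hub: 22+18+35+17+19 = 111
Hub→N2→N3→N1→N4→Hub: 22+3+21+35+28 = 109
Hub→N2→N4→N1→N3→Hub: 22+20+35+21+19 = 117
Hub→N3→N1→N2→N4→Hub: 19+21+18+20+28 = 106
Hub→N3→N2→N1→N4→Hub: 19+3+18+35+28 = 103
The minimum is 103.
One optimal route: Hub → N1 → N2 → N3 → N4 → Hub (or its reverse).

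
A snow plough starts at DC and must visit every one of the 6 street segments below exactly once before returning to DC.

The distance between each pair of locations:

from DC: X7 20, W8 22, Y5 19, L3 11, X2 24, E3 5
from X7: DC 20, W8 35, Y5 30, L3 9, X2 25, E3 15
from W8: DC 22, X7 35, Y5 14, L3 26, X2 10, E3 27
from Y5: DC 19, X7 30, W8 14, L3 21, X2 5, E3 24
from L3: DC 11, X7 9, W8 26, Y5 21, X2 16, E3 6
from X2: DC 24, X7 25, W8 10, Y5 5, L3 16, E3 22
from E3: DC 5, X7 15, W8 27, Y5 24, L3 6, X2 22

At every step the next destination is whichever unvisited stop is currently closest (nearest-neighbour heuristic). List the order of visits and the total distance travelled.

Nearest-neighbour total = 86; route DC → E3 → L3 → X7 → X2 → Y5 → W8 → DC.

DC → [E3:5 / L3:11 / Y5:19 / X7:20 / W8:22 / X2:24] → E3 (5)
E3 → [L3:6 / X7:15 / X2:22 / Y5:24 / W8:27] → L3 (6)
L3 → [X7:9 / X2:16 / Y5:21 / W8:26] → X7 (9)
X7 → [X2:25 / Y5:30 / W8:35] → X2 (25)
X2 → [Y5:5 / W8:10] → Y5 (5)
Y5 → [W8:14] → W8 (14)
Return W8→DC: 22.
Total = 5 + 6 + 9 + 25 + 5 + 14 + 22 = 86.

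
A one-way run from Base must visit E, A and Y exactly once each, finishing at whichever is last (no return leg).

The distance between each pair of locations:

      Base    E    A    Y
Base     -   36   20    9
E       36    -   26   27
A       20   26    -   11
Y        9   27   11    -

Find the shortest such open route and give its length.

There are 3! = 6 possible orderings.
Base - E - A - Y: 36+26+11 = 73
Base - E - Y - A: 36+27+11 = 74
Base - A - E - Y: 20+26+27 = 73
Base - A - Y - E: 20+11+27 = 58
Base - Y - E - A: 9+27+26 = 62
Base - Y - A - E: 9+11+26 = 46
The minimum is 46.
One shortest path: Base → Y → A → E.

46 — the minimum one-way total.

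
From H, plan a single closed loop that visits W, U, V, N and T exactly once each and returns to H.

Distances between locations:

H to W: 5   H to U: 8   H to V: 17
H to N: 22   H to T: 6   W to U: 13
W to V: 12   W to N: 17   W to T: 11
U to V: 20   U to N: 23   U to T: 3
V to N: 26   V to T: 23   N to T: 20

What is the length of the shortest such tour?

With 5 stops there are 5!/2 = 60 distinct round trips (a route and its reverse cost the same).
H - W - U - V - N - T - H: 5+13+20+26+20+6 = 90
H - W - U - V - T - N - H: 5+13+20+23+20+22 = 103
H - W - U - N - V - T - H: 5+13+23+26+23+6 = 96
H - W - U - N - T - V - H: 5+13+23+20+23+17 = 101
H - W - U - T - V - N - H: 5+13+3+23+26+22 = 92
H - W - U - T - N - V - H: 5+13+3+20+26+17 = 84
H - W - V - U - N - T - H: 5+12+20+23+20+6 = 86
H - W - V - U - T - N - H: 5+12+20+3+20+22 = 82
H - W - V - N - U - T - H: 5+12+26+23+3+6 = 75
H - W - V - N - T - U - H: 5+12+26+20+3+8 = 74
H - W - V - T - U - N - H: 5+12+23+3+23+22 = 88
H - W - V - T - N - U - H: 5+12+23+20+23+8 = 91
H - W - N - U - V - T - H: 5+17+23+20+23+6 = 94
H - W - N - U - T - V - H: 5+17+23+3+23+17 = 88
… (46 more)
The minimum is 74.
One optimal route: H → W → V → N → T → U → H (or its reverse).

Shortest round trip = 74.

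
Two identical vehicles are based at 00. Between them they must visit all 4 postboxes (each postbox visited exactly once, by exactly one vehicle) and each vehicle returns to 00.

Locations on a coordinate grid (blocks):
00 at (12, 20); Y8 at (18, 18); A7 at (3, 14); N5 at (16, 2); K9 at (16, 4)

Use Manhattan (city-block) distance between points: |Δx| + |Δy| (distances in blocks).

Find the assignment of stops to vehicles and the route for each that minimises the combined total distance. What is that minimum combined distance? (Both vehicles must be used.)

Minimum combined distance: 78 blocks.

Check every non-empty split of the stops between the two vehicles; for each half take its own optimal tour:
  {Y8} + {A7, N5, K9}: 16 + 62 = 78
  {A7} + {Y8, N5, K9}: 30 + 48 = 78
  {Y8, A7} + {N5, K9}: 42 + 44 = 86
  {N5} + {Y8, A7, K9}: 44 + 62 = 106
  {Y8, N5} + {A7, K9}: 48 + 58 = 106
  {A7, N5} + {Y8, K9}: 62 + 44 = 106
  … (7 splits in total)
Best: vehicle 1 00 → Y8 → 00 = 16; vehicle 2 00 → A7 → N5 → K9 → 00 = 62; combined 78.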